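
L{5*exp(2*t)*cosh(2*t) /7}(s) 5*(s - 2) /(7*s*(s - 4) ) 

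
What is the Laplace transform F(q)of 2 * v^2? 4/q^3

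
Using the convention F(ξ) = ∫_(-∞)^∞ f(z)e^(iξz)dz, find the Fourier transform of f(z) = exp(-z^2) sqrt(pi)*exp(-ξ^2/4)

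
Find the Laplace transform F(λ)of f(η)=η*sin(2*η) 4*λ/(λ^2 + 4)^2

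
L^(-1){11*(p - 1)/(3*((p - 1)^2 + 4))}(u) 11*exp(u)*cos(2*u)/3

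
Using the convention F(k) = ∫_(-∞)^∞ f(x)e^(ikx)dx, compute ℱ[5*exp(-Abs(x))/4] 5/(2*(k^2 + 1))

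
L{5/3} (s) 5/ (3*s)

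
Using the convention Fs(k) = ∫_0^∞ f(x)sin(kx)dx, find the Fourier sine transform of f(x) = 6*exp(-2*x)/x 6*atan(k/2)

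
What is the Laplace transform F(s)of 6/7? 6/(7*s)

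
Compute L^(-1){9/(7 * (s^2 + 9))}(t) 3 * sin(3 * t)/7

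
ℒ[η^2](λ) 2/λ^3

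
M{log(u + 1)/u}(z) -pi * csc(pi * z)/(z - 1)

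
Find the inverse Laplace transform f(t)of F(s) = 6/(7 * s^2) 6 * t/7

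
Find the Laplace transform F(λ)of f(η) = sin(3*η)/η atan(3/λ)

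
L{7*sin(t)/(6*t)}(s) 7*atan(1/s)/6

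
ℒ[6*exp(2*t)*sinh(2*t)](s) 12/(s*(s - 4))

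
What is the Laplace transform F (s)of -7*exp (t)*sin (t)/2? -7/ (2*(s - 1)^2 + 2)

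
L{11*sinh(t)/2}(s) 11/(2*(s^2 - 1))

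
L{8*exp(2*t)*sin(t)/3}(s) 8/(3*((s - 2)^2+1))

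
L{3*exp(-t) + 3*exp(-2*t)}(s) 3/(s + 1) + 3/(s + 2)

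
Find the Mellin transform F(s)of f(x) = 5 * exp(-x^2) 5 * gamma(s/2)/2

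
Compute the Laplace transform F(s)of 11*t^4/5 264/(5*s^5)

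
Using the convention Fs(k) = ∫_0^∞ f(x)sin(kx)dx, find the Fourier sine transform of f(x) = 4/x 2*pi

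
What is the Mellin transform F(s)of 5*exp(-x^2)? 5*gamma(s/2)/2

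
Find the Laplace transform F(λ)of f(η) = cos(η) λ/(λ^2 + 1)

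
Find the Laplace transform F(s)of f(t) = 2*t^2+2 2/s+4/s^3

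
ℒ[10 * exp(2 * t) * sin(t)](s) 10/((s - 2)^2 + 1)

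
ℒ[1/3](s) 1/(3*s) 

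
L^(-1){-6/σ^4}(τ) -τ^3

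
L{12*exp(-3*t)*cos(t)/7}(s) 12*(s + 3)/(7*((s + 3)^2 + 1))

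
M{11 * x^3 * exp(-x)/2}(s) 11 * gamma(s + 3)/2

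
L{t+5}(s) s^(-2)+5/s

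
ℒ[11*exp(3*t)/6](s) 11/(6*(s - 3))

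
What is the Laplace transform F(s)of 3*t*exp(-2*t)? 3/(s + 2)^2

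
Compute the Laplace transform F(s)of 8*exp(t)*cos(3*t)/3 8*(s - 1)/(3*((s - 1)^2+9))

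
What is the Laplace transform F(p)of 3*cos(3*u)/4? 3*p/(4*(p^2 + 9))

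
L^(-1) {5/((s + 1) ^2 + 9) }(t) 5 * exp(-t) * sin(3 * t) /3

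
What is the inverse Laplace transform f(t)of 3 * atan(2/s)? 3 * sin(2 * t)/t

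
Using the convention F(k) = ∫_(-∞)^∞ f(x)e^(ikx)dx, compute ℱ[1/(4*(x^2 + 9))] pi*exp(-3*Abs(k))/12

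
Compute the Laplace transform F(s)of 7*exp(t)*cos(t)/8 7*(s - 1)/(8*((s - 1)^2 + 1))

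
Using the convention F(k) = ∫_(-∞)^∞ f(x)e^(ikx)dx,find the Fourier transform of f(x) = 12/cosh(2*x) 6*pi/cosh(pi*k/4)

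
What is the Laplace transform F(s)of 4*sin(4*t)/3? 16/(3*(s^2 + 16))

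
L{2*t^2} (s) 4/s^3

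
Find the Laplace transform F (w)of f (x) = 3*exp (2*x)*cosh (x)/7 3*(w - 2)/ (7*( (w - 2)^2 - 1))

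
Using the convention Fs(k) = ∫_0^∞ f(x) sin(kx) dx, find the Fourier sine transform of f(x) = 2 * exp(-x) 2 * k/(k^2+1) 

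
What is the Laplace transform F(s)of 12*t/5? 12/(5*s^2)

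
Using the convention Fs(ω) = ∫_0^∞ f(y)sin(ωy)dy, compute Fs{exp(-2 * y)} ω/(ω^2+4)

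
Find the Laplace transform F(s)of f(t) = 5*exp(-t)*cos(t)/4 5*(s + 1)/(4*((s + 1)^2 + 1))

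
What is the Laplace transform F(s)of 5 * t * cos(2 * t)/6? 5 * (s^2 - 4)/(6 * (s^2 + 4)^2)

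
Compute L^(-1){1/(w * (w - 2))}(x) exp(x) * sinh(x)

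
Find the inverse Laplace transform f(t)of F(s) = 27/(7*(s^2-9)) 9*sinh(3*t)/7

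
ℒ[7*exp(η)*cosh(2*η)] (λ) 7*(λ - 1)/((λ - 1)^2 - 4)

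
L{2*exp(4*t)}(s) 2/(s - 4)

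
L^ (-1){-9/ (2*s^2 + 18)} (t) -3*sin (3*t)/2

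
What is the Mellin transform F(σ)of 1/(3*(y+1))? pi*csc(pi*σ)/3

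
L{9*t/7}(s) 9/(7*s^2)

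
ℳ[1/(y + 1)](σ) pi*csc(pi*σ)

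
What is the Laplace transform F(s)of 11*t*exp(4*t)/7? 11/(7*(s - 4)^2)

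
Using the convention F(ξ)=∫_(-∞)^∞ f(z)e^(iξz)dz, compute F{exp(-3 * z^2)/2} sqrt(3) * sqrt(pi) * exp(-ξ^2/12)/6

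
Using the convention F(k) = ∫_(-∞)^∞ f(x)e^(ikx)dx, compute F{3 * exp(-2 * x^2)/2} 3 * sqrt(2) * sqrt(pi) * exp(-k^2/8)/4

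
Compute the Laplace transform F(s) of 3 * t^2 6/s^3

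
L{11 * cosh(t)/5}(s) 11 * s/(5 * (s^2-1))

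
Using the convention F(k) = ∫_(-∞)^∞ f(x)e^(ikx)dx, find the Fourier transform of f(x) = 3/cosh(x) 3*pi/cosh(pi*k/2)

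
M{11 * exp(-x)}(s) 11 * gamma(s)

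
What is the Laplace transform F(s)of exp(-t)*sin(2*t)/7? 2/(7*((s + 1)^2 + 4))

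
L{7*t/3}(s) 7/(3*s^2)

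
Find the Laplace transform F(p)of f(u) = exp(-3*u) 1/(p + 3)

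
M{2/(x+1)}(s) 2*pi*csc(pi*s)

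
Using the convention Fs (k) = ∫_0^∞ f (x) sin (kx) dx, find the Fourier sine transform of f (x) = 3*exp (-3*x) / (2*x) 3*atan (k/3) /2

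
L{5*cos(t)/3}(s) 5*s/(3*(s^2 + 1))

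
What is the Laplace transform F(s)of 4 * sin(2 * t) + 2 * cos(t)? 8/(s^2 + 4) + 2 * s/(s^2 + 1)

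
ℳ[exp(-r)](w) gamma(w)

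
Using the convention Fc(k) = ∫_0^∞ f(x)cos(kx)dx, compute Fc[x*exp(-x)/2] (1 - k^2)/(2*(k^2 + 1)^2)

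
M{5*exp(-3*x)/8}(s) 5*gamma(s)/(8*3^s)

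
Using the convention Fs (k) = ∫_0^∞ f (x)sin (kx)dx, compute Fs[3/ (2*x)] 3*pi/4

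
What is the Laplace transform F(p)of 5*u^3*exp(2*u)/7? 30/(7*(p - 2)^4)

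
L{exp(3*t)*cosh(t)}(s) (s - 3)/((s - 3)^2 - 1)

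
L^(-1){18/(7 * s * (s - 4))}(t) 9 * exp(2 * t) * sinh(2 * t)/7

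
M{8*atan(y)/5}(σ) -4*pi*sec(pi*σ/2)/(5*σ)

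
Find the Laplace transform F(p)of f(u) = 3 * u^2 6/p^3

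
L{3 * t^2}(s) 6/s^3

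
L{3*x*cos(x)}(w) 3*(w^2 - 1)/(w^2 + 1)^2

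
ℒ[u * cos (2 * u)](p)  (p^2 - 4)/ (p^2+4)^2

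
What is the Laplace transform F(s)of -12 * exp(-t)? -12/(s + 1)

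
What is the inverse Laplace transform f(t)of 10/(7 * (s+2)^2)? 10 * t * exp(-2 * t)/7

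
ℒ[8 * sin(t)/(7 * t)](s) 8 * atan(1/s)/7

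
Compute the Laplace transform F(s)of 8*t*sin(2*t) 32*s/(s^2 + 4)^2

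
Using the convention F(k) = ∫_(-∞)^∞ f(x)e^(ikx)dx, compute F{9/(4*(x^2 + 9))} 3*pi*exp(-3*Abs(k))/4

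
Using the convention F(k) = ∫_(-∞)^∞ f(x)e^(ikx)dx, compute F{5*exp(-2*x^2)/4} 5*sqrt(2)*sqrt(pi)*exp(-k^2/8)/8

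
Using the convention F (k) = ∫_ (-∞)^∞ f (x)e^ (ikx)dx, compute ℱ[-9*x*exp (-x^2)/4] -9*I*sqrt (pi)*k*exp (-k^2/4)/8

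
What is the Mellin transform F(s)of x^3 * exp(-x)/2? gamma(s + 3)/2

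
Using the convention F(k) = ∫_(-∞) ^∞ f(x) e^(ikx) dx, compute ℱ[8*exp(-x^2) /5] 8*sqrt(pi)*exp(-k^2/4) /5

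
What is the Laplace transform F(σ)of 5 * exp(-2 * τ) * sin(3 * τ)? 15/((σ + 2)^2 + 9)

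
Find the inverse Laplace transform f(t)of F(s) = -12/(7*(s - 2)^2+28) -6*exp(2*t)*sin(2*t)/7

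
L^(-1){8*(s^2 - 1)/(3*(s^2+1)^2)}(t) 8*t*cos(t)/3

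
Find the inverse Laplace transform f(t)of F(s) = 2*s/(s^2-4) 2*cosh(2*t)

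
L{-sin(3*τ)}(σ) -3/(σ^2 + 9)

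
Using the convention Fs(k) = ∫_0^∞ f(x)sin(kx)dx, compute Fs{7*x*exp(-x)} 14*k/(k^2 + 1)^2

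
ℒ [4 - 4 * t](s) 4/s - 4/s^2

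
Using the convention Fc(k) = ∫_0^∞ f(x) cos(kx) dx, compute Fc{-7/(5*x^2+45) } -7*pi*exp(-3*k) /30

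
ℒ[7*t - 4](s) 7/s^2 - 4/s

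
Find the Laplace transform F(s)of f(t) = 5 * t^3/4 15/(2 * s^4)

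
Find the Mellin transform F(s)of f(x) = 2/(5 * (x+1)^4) gamma(s) * gamma(4 - s)/15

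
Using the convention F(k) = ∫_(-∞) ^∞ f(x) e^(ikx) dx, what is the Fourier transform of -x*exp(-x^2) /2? -I*sqrt(pi)*k*exp(-k^2/4) /4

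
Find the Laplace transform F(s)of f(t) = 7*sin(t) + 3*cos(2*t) 7/(s^2 + 1) + 3*s/(s^2 + 4)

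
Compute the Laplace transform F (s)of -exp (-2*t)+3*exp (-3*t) 3/ (s+3) - 1/ (s+2)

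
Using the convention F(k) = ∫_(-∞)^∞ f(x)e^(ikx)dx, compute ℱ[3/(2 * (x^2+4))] 3 * pi * exp(-2 * Abs(k))/4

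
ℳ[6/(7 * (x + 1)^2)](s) -6 * pi * (s - 1)/(7 * sin(pi * s))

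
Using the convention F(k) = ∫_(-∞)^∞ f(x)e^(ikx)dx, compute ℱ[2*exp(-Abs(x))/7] 4/(7*(k^2 + 1))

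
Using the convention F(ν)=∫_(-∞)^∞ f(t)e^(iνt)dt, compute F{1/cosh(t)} pi/cosh(pi*ν/2)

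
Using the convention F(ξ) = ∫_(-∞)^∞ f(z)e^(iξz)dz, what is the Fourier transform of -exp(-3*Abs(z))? -6/(ξ^2 + 9)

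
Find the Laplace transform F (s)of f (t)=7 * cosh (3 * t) 7 * s/ (s^2 - 9)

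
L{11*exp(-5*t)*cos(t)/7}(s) 11*(s + 5)/(7*((s + 5)^2 + 1))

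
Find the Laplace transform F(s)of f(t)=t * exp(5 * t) (s - 5)^(-2)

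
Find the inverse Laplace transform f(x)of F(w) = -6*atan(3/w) -6*sin(3*x)/x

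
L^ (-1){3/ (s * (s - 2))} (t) 3 * exp (t) * sinh (t)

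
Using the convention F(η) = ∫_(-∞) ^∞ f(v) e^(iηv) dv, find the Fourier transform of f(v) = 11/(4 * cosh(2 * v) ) 11 * pi/(8 * cosh(pi * η/4) ) 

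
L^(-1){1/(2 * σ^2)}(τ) τ/2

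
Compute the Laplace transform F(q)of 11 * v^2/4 11/(2 * q^3)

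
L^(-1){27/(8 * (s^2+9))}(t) 9 * sin(3 * t)/8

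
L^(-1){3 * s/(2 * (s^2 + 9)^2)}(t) t * sin(3 * t)/4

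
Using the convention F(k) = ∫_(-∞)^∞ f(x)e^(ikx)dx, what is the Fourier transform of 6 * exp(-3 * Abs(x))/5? 36/(5 * (k^2 + 9))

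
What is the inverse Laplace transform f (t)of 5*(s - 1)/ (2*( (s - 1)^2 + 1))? 5*exp (t)*cos (t)/2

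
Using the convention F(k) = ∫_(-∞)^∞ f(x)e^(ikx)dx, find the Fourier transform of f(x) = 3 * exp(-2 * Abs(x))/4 3/(k^2+4)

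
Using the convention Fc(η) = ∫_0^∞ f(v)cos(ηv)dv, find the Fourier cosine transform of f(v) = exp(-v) 1/(η^2 + 1)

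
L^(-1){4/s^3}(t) 2 * t^2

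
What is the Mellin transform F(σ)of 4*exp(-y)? 4*gamma(σ)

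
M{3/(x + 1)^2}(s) -3*pi*(s - 1)/sin(pi*s)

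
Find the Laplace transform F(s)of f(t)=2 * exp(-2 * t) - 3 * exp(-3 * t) 2/(s + 2) - 3/(s + 3)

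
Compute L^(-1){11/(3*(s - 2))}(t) 11*exp(2*t)/3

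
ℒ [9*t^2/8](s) 9/(4*s^3)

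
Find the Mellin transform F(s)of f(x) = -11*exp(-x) -11*gamma(s)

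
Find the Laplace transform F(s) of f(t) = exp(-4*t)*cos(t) (s+4) /((s+4) ^2+1) 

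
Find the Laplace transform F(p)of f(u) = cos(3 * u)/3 p/(3 * (p^2 + 9))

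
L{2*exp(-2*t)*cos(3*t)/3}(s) 2*(s + 2)/(3*((s + 2)^2 + 9))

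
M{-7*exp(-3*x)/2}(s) -7*gamma(s)/(2*3^s)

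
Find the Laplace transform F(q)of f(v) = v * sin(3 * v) 6 * q/(q^2+9)^2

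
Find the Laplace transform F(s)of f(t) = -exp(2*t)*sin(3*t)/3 -1/((s - 2)^2 + 9)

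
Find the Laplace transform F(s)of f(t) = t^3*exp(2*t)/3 2/(s - 2)^4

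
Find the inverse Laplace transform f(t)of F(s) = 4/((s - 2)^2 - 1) 4*exp(2*t)*sinh(t)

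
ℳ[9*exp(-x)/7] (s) 9*gamma(s)/7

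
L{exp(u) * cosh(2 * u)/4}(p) (p - 1)/(4 * ((p - 1)^2 - 4))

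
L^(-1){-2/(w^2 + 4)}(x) -sin(2*x)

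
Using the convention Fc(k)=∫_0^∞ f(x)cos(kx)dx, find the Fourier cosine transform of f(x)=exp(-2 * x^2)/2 sqrt(2) * sqrt(pi) * exp(-k^2/8)/8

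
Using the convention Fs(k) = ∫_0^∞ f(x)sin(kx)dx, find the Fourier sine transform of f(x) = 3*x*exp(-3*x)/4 9*k/(2*(k^2+9)^2)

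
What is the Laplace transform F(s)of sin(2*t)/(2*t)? atan(2/s)/2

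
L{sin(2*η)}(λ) 2/(λ^2 + 4)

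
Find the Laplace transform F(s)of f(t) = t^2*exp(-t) 2/(s + 1)^3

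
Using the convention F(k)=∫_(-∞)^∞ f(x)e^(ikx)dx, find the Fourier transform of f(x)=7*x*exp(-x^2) 7*I*sqrt(pi)*k*exp(-k^2/4)/2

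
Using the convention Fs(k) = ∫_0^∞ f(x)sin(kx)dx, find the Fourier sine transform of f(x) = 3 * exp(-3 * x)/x 3 * atan(k/3)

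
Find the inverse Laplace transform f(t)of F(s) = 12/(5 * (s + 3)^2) 12 * t * exp(-3 * t)/5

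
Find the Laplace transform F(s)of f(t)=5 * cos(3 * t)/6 5 * s/(6 * (s^2 + 9))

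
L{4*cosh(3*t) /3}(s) 4*s/(3*(s^2 - 9) ) 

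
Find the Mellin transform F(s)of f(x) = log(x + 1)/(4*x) -pi*csc(pi*s)/(4*s - 4)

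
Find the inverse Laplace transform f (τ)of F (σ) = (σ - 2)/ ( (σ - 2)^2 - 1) exp (2 * τ) * cosh (τ)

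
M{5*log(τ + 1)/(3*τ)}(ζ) -5*pi*csc(pi*ζ)/(3*ζ - 3)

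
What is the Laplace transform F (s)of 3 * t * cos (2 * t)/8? 3 * (s^2 - 4)/ (8 * (s^2 + 4)^2)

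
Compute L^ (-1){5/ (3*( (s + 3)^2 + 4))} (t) 5*exp (-3*t)*sin (2*t)/6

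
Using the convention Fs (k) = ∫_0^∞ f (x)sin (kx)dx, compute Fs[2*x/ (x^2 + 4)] pi*exp (-2*k)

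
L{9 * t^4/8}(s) 27/s^5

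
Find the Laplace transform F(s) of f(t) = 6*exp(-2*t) 6/(s + 2) 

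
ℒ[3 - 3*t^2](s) 3/s - 6/s^3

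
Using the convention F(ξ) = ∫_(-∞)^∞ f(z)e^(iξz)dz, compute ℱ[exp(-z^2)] sqrt(pi)*exp(-ξ^2/4)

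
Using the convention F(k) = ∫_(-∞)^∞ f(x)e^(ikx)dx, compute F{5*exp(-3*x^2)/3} 5*sqrt(3)*sqrt(pi)*exp(-k^2/12)/9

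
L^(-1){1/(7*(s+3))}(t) exp(-3*t)/7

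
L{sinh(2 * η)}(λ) 2/(λ^2 - 4)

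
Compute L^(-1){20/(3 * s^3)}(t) 10 * t^2/3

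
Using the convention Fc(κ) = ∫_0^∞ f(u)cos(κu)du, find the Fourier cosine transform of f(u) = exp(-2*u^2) sqrt(2)*sqrt(pi)*exp(-κ^2/8)/4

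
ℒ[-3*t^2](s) -6/s^3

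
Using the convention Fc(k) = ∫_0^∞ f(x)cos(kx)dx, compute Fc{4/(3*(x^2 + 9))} 2*pi*exp(-3*k)/9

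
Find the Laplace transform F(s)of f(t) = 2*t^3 12/s^4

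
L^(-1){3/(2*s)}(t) 3/2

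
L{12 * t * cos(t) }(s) 12 * (s^2-1) /(s^2 + 1) ^2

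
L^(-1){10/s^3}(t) 5*t^2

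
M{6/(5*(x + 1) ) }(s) 6*pi*csc(pi*s) /5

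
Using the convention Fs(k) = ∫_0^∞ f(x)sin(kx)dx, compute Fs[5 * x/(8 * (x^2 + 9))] 5 * pi * exp(-3 * k)/16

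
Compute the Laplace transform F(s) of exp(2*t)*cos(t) (s - 2) /((s - 2) ^2 + 1) 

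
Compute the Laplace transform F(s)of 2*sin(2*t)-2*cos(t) 4/(s^2 + 4)-2*s/(s^2 + 1)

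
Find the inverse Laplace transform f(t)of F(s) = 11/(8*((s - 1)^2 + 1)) 11*exp(t)*sin(t)/8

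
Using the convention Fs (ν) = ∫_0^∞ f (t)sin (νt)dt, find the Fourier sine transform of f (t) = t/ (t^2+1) pi * exp (-ν)/2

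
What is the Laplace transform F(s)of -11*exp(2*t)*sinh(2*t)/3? -22/(3*s*(s - 4))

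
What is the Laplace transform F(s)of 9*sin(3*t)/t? 9*atan(3/s)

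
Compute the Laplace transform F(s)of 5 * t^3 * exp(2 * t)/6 5/(s - 2)^4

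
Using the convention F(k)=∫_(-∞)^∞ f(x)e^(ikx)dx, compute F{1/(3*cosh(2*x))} pi/(6*cosh(pi*k/4))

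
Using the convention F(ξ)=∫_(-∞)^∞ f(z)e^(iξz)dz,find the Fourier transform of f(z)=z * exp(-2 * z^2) sqrt(2) * I * sqrt(pi) * ξ * exp(-ξ^2/8)/8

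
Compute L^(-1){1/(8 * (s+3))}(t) exp(-3 * t)/8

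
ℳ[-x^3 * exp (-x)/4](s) -gamma (s + 3)/4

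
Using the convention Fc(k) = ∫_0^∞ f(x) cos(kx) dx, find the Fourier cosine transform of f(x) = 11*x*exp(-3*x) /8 11*(9 - k^2) /(8*(k^2 + 9) ^2) 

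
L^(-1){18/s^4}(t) 3*t^3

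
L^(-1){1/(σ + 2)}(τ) exp(-2*τ)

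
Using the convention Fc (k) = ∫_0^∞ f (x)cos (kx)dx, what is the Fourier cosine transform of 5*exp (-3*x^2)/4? 5*sqrt (3)*sqrt (pi)*exp (-k^2/12)/24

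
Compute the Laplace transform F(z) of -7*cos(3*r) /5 -7*z/(5*z^2 + 45) 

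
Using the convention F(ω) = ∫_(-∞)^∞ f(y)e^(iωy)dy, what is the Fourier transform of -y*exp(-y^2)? -I*sqrt(pi)*ω*exp(-ω^2/4)/2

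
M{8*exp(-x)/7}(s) 8*gamma(s)/7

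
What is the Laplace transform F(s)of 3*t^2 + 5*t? 6/s^3 + 5/s^2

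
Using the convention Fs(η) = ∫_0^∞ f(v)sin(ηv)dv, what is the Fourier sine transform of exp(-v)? η/(η^2 + 1)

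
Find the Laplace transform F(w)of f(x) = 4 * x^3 24/w^4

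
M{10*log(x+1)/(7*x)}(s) -10*pi*csc(pi*s)/(7*s - 7)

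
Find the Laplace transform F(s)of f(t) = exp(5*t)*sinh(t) 1/((s - 5)^2 - 1)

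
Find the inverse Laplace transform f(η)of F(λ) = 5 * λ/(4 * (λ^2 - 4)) 5 * cosh(2 * η)/4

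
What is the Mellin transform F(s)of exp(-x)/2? gamma(s)/2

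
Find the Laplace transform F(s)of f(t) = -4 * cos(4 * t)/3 -4 * s/(3 * s^2+48)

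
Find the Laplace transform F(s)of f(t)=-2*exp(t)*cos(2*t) 2*(1 - s)/((s - 1)^2 + 4)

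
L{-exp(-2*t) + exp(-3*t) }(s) 1/(s + 3) - 1/(s + 2) 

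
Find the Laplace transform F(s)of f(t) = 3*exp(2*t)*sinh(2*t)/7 6/(7*s*(s - 4))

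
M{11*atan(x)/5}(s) -11*pi*sec(pi*s/2)/(10*s)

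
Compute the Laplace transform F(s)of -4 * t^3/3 -8/s^4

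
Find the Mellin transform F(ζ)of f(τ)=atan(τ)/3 -pi * sec(pi * ζ/2)/(6 * ζ)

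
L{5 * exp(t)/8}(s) 5/(8 * (s - 1))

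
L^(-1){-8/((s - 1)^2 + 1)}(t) -8 * exp(t) * sin(t)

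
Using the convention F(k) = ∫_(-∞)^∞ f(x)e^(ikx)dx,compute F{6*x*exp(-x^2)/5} 3*I*sqrt(pi)*k*exp(-k^2/4)/5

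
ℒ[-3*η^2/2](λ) -3/λ^3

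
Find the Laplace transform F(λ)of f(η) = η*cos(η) (λ^2 - 1)/(λ^2 + 1)^2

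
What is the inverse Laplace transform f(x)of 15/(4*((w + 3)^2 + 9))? 5*exp(-3*x)*sin(3*x)/4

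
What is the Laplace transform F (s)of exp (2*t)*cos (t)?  (s - 2)/ ( (s - 2)^2 + 1)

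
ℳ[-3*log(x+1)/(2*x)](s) 3*pi*csc(pi*s)/(2*(s - 1))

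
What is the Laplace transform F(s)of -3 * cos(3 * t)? -3 * s/(s^2 + 9)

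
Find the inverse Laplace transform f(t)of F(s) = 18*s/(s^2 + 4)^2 9*t*sin(2*t)/2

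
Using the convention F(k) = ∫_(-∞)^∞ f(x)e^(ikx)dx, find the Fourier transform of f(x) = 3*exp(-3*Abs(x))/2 9/(k^2 + 9)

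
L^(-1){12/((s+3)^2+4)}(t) 6*exp(-3*t)*sin(2*t)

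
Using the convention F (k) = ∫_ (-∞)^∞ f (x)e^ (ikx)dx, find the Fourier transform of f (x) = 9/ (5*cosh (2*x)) 9*pi/ (10*cosh (pi*k/4))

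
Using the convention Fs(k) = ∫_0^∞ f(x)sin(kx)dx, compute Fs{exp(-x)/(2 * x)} atan(k)/2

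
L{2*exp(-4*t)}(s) 2/(s + 4)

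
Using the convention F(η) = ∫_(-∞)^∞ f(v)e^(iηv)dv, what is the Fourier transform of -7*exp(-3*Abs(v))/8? -21/(4*η^2 + 36)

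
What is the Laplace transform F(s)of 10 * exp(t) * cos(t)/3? 10 * (s - 1)/(3 * ((s - 1)^2 + 1))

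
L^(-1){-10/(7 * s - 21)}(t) -10 * exp(3 * t)/7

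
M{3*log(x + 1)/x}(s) -3*pi*csc(pi*s)/(s - 1)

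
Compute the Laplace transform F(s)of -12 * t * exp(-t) -12/(s + 1)^2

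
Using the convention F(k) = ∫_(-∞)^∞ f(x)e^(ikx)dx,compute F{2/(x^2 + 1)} 2*pi*exp(-Abs(k))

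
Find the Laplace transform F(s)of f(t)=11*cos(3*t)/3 11*s/(3*(s^2 + 9))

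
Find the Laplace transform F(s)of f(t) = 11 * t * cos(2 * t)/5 11 * (s^2 - 4)/(5 * (s^2 + 4)^2)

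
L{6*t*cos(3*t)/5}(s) 6*(s^2 - 9)/(5*(s^2+9)^2)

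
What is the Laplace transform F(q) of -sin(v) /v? -atan(1/q) 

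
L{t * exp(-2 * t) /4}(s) 1/(4 * (s+2) ^2) 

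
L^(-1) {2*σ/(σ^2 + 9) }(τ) 2*cos(3*τ) 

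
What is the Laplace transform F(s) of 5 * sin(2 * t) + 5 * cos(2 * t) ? 10/(s^2 + 4) + 5 * s/(s^2 + 4) 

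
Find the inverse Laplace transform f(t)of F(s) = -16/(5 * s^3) -8 * t^2/5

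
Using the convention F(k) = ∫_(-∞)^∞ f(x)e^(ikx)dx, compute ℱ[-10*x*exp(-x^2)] -5*I*sqrt(pi)*k*exp(-k^2/4)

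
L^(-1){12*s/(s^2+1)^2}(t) 6*t*sin(t)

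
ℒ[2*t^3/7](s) 12/(7*s^4)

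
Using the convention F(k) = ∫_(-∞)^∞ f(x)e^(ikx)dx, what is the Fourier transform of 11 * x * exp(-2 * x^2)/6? 11 * sqrt(2) * I * sqrt(pi) * k * exp(-k^2/8)/48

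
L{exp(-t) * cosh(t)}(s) (s+1)/(s * (s+2))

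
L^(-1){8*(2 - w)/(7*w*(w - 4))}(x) -8*exp(2*x)*cosh(2*x)/7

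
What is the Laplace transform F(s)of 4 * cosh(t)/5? 4 * s/(5 * (s^2 - 1))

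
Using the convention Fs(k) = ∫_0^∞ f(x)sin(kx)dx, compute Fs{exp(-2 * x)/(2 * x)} atan(k/2)/2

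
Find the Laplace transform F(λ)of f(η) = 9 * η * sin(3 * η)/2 27 * λ/(λ^2 + 9)^2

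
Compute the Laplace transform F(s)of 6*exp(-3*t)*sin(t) 6/((s + 3)^2 + 1)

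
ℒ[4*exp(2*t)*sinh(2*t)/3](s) 8/(3*s*(s - 4))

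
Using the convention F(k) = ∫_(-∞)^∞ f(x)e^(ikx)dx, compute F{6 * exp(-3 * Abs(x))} 36/(k^2 + 9)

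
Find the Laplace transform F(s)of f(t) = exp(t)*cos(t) (s - 1)/((s - 1)^2 + 1)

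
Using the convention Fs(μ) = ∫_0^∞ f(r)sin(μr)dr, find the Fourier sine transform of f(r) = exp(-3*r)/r atan(μ/3)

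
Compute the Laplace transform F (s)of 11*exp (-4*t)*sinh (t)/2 11/ (2*( (s + 4)^2 - 1))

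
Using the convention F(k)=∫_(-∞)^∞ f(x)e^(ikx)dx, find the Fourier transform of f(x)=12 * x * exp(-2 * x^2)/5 3 * sqrt(2) * I * sqrt(pi) * k * exp(-k^2/8)/10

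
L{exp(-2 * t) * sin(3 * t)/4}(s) 3/(4 * ((s + 2)^2 + 9))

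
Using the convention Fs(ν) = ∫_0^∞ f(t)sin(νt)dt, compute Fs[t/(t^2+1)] pi * exp(-ν)/2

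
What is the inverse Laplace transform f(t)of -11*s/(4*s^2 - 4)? -11*cosh(t)/4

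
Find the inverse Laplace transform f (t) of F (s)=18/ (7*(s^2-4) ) 9*sinh (2*t) /7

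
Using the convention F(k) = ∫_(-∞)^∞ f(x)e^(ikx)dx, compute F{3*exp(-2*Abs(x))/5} 12/(5*(k^2 + 4))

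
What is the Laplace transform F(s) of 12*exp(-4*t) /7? 12/(7*(s + 4) ) 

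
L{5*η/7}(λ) 5/(7*λ^2)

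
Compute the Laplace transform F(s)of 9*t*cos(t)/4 9*(s^2 - 1)/(4*(s^2 + 1)^2)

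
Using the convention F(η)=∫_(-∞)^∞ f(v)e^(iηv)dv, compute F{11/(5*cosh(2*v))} 11*pi/(10*cosh(pi*η/4))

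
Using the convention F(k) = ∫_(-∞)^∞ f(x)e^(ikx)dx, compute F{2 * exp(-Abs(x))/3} 4/(3 * (k^2 + 1))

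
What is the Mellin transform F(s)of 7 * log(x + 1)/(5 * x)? -7 * pi * csc(pi * s)/(5 * s - 5)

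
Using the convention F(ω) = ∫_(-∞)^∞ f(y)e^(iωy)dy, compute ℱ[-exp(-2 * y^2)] -sqrt(2) * sqrt(pi) * exp(-ω^2/8)/2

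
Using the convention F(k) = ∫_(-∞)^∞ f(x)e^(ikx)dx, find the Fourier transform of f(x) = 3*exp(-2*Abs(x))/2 6/(k^2 + 4)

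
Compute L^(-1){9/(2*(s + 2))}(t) 9*exp(-2*t)/2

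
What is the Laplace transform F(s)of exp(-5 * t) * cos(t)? (s + 5)/((s + 5)^2 + 1)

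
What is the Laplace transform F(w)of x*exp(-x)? (w + 1)^(-2)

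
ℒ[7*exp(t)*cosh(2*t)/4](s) 7*(s - 1)/(4*((s - 1)^2 - 4))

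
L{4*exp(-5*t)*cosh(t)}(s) 4*(s + 5)/((s + 5)^2 - 1)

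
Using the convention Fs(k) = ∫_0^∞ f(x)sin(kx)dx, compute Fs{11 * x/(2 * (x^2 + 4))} 11 * pi * exp(-2 * k)/4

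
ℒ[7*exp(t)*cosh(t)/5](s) 7*(s - 1)/(5*s*(s - 2))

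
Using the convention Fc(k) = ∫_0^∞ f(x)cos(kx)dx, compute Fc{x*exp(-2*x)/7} (4 - k^2)/(7*(k^2+4)^2)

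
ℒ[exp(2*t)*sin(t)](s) 1/((s - 2)^2 + 1)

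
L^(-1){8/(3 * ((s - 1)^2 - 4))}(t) 4 * exp(t) * sinh(2 * t)/3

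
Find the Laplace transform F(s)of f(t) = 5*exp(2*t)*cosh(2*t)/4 5*(s - 2)/(4*s*(s - 4))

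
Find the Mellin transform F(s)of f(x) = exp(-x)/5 gamma(s)/5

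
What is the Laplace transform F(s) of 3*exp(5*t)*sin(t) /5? 3/(5*((s - 5) ^2 + 1) ) 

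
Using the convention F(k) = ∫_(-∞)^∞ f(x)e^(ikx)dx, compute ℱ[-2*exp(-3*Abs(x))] -12/(k^2 + 9)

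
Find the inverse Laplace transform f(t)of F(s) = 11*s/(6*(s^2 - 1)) 11*cosh(t)/6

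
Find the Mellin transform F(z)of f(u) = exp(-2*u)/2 gamma(z)/(2*2^z)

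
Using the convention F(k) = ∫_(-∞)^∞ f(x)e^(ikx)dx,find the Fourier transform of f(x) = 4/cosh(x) 4*pi/cosh(pi*k/2)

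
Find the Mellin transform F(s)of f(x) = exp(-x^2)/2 gamma(s/2)/4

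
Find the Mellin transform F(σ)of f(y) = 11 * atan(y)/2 -11 * pi * sec(pi * σ/2)/(4 * σ)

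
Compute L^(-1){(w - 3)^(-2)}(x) x * exp(3 * x)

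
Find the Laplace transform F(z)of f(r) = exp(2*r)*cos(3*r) (z - 2)/((z - 2)^2 + 9)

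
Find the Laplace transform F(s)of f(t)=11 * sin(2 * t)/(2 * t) 11 * atan(2/s)/2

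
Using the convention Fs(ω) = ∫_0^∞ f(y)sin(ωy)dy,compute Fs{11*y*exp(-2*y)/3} 44*ω/(3*(ω^2 + 4)^2)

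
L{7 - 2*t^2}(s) 7/s - 4/s^3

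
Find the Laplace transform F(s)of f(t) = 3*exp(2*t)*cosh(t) 3*(s - 2)/((s - 2)^2 - 1)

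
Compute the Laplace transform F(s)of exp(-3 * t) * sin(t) 1/((s + 3)^2 + 1)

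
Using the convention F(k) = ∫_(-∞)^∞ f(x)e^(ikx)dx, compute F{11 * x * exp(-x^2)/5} 11 * I * sqrt(pi) * k * exp(-k^2/4)/10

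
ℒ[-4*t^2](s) -8/s^3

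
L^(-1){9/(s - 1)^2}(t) 9*t*exp(t)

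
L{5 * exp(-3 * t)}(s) 5/(s + 3)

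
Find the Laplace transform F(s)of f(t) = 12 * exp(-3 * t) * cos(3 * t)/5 12 * (s + 3)/(5 * ((s + 3)^2 + 9))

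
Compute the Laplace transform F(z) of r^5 120/z^6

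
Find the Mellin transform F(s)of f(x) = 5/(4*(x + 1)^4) 5*gamma(s)*gamma(4 - s)/24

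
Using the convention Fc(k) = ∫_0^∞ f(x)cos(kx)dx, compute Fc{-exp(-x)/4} -1/(4*k^2 + 4)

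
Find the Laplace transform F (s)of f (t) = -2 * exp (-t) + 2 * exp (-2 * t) 2/ (s + 2) - 2/ (s + 1)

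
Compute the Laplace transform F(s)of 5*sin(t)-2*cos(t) 5/(s^2 + 1)-2*s/(s^2 + 1)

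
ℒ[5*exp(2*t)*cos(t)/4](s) 5*(s - 2)/(4*((s - 2)^2 + 1))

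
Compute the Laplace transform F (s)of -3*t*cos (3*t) 3*(9 - s^2)/ (s^2 + 9)^2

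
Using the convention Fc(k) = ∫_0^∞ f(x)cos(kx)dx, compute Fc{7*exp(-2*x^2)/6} 7*sqrt(2)*sqrt(pi)*exp(-k^2/8)/24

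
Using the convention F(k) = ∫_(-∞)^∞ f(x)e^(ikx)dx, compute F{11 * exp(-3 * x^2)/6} 11 * sqrt(3) * sqrt(pi) * exp(-k^2/12)/18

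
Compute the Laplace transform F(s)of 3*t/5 3/(5*s^2)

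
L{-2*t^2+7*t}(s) 7/s^2 - 4/s^3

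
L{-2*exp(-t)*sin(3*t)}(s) -6/((s+1)^2+9)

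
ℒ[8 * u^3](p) 48/p^4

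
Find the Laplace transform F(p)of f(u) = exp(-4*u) 1/(p+4)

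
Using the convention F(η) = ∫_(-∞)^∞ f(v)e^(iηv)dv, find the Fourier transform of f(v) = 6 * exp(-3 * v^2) 2 * sqrt(3) * sqrt(pi) * exp(-η^2/12)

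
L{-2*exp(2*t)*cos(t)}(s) 2*(2 - s)/((s - 2)^2 + 1)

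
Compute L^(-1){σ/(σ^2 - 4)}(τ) cosh(2*τ)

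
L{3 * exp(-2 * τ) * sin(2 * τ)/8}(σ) 3/(4 * ((σ + 2)^2 + 4))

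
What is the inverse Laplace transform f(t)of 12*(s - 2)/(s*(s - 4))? 12*exp(2*t)*cosh(2*t)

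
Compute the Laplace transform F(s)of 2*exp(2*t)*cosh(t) 2*(s - 2)/((s - 2)^2 - 1)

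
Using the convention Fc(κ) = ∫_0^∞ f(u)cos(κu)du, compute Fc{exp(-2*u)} 2/(κ^2 + 4)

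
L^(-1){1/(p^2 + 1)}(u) sin(u)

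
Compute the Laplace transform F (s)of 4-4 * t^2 4/s - 8/s^3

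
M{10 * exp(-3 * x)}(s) 10 * gamma(s)/3^s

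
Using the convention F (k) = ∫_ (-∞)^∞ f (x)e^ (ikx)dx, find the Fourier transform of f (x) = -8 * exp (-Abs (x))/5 -16/ (5 * k^2+5)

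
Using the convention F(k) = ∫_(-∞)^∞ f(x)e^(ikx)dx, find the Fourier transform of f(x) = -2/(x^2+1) -2*pi*exp(-Abs(k))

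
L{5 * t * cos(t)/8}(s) 5 * (s^2 - 1)/(8 * (s^2 + 1)^2)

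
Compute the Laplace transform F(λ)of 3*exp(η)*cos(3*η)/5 3*(λ - 1)/(5*((λ - 1)^2 + 9))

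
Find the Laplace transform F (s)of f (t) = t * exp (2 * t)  (s - 2)^ (-2)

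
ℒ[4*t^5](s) 480/s^6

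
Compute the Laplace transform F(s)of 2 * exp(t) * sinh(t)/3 2/(3 * s * (s - 2))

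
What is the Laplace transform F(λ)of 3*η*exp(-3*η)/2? 3/(2*(λ + 3)^2)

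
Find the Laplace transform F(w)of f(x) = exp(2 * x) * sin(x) 1/((w - 2)^2 + 1)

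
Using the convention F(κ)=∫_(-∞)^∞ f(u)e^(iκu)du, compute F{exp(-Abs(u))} 2/(κ^2 + 1)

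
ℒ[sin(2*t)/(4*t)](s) atan(2/s)/4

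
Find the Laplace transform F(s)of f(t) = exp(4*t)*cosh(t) (s - 4)/((s - 4)^2-1)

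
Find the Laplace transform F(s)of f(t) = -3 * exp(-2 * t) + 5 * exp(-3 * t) 5/(s + 3)-3/(s + 2)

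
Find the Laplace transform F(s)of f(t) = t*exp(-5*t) (s + 5)^(-2)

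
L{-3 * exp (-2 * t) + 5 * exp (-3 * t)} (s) 5/ (s + 3) - 3/ (s + 2)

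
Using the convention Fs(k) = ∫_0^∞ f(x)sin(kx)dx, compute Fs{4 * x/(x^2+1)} 2 * pi * exp(-k)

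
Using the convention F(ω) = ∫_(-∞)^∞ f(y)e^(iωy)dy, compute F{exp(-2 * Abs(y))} 4/(ω^2 + 4)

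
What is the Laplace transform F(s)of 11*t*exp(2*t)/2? 11/(2*(s - 2)^2)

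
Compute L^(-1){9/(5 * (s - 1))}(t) 9 * exp(t)/5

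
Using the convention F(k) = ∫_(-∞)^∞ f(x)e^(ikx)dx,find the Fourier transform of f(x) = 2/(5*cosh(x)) 2*pi/(5*cosh(pi*k/2))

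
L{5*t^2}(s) 10/s^3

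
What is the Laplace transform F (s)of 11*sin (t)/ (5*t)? 11*atan (1/s)/5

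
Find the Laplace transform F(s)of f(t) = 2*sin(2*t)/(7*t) 2*atan(2/s)/7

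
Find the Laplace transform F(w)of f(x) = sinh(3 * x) 3/(w^2 - 9)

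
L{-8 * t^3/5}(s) -48/(5 * s^4)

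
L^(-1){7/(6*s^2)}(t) 7*t/6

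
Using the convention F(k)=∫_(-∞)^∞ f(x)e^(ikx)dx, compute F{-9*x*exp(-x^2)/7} -9*I*sqrt(pi)*k*exp(-k^2/4)/14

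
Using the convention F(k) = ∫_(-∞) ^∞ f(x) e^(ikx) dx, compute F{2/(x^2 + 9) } 2*pi*exp(-3*Abs(k) ) /3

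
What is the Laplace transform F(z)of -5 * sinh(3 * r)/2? -15/(2 * z^2 - 18)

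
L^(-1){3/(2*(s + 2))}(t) 3*exp(-2*t)/2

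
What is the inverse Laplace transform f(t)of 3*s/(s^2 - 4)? 3*cosh(2*t)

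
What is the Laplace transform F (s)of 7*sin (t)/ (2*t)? 7*atan (1/s)/2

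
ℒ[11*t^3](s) 66/s^4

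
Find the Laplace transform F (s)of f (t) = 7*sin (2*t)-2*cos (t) 14/ (s^2 + 4)-2*s/ (s^2 + 1)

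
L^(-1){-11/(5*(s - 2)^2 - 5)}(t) -11*exp(2*t)*sinh(t)/5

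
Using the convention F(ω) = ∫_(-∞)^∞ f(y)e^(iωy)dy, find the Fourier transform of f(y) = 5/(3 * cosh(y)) 5 * pi/(3 * cosh(pi * ω/2))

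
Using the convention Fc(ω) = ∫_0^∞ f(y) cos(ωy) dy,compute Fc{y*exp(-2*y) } (4 - ω^2) /(ω^2 + 4) ^2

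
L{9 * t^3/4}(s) 27/(2 * s^4)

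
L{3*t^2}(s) 6/s^3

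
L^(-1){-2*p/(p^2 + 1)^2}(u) -u*sin(u)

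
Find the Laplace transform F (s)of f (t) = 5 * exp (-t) 5/ (s + 1)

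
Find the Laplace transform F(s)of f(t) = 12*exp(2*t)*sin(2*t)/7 24/(7*((s - 2)^2 + 4))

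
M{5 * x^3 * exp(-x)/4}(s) 5 * gamma(s + 3)/4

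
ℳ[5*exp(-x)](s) 5*gamma(s)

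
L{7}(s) 7/s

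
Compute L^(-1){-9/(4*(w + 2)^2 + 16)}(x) -9*exp(-2*x)*sin(2*x)/8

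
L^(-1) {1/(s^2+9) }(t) sin(3 * t) /3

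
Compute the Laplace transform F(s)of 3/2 3/(2 * s)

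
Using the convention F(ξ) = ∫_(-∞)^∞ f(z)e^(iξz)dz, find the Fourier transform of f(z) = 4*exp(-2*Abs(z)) 16/(ξ^2 + 4)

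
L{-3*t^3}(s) -18/s^4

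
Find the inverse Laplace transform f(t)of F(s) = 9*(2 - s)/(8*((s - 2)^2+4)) -9*exp(2*t)*cos(2*t)/8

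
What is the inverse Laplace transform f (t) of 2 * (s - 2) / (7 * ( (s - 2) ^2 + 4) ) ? 2 * exp (2 * t) * cos (2 * t) /7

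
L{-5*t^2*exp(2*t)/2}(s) -5/(s - 2)^3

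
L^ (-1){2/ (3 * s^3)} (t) t^2/3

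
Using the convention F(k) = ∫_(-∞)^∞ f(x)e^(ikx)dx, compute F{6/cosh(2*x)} 3*pi/cosh(pi*k/4)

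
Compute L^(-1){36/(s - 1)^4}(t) 6 * t^3 * exp(t)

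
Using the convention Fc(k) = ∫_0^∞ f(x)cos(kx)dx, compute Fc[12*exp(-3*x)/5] 36/(5*(k^2 + 9))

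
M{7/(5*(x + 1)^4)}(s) 7*gamma(s)*gamma(4 - s)/30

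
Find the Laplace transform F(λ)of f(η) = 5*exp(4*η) 5/(λ - 4)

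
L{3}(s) 3/s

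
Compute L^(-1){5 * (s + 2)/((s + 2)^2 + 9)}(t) 5 * exp(-2 * t) * cos(3 * t)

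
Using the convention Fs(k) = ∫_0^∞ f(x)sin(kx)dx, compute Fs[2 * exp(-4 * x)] 2 * k/(k^2+16)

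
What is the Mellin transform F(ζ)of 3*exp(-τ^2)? 3*gamma(ζ/2)/2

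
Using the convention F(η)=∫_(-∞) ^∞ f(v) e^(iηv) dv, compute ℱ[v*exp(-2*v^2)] sqrt(2)*I*sqrt(pi)*η*exp(-η^2/8) /8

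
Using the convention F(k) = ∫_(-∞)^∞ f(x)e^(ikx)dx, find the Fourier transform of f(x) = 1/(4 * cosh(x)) pi/(4 * cosh(pi * k/2))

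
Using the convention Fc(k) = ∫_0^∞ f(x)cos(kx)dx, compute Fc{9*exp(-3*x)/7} 27/(7*(k^2 + 9))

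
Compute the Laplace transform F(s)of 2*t 2/s^2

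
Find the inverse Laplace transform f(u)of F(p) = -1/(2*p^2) -u/2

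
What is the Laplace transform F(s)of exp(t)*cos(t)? (s - 1)/((s - 1)^2 + 1)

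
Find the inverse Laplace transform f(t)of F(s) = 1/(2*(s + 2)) exp(-2*t)/2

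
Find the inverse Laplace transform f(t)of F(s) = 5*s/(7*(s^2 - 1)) 5*cosh(t)/7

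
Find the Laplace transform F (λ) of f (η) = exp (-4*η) 1/ (λ + 4) 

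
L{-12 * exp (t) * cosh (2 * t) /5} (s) 12 * (1 - s) / (5 * ( (s - 1) ^2 - 4) ) 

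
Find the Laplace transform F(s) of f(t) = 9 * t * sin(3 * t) 54 * s/(s^2 + 9) ^2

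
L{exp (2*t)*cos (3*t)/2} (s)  (s - 2)/ (2*( (s - 2)^2 + 9))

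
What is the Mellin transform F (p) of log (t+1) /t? -pi*csc (pi*p) / (p - 1) 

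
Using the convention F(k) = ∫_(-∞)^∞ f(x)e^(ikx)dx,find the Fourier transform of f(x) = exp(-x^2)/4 sqrt(pi) * exp(-k^2/4)/4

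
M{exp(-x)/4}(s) gamma(s)/4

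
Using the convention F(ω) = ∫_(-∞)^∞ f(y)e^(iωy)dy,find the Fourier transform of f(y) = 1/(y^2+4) pi*exp(-2*Abs(ω))/2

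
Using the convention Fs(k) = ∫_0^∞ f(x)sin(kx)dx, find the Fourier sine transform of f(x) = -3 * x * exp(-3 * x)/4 -9 * k/(2 * (k^2+9)^2)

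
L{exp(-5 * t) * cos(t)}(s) (s + 5)/((s + 5)^2 + 1)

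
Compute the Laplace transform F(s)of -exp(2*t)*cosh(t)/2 (2 - s)/(2*((s - 2)^2-1))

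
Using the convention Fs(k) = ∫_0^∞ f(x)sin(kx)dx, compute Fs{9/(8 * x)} 9 * pi/16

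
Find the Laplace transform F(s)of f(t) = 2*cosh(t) 2*s/(s^2 - 1)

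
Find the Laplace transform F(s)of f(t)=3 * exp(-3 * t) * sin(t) 3/((s + 3)^2 + 1)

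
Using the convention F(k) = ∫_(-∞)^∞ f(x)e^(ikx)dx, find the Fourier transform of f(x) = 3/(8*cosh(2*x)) 3*pi/(16*cosh(pi*k/4))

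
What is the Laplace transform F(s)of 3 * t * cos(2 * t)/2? 3 * (s^2 - 4)/(2 * (s^2+4)^2)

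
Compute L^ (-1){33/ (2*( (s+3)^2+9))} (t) 11*exp (-3*t)*sin (3*t)/2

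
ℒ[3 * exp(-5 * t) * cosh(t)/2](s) 3 * (s+5)/(2 * ((s+5)^2 - 1))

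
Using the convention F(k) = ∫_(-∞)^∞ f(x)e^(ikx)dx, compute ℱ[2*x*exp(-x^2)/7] I*sqrt(pi)*k*exp(-k^2/4)/7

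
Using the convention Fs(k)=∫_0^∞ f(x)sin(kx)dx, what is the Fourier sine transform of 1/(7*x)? pi/14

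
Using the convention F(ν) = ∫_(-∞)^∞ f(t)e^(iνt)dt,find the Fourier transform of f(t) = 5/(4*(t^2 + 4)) 5*pi*exp(-2*Abs(ν))/8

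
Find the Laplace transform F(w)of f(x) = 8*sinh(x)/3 8/(3*(w^2-1))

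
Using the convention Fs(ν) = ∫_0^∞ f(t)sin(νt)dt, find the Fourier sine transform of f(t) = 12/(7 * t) 6 * pi/7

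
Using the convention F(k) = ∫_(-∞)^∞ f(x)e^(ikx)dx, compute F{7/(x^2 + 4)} 7*pi*exp(-2*Abs(k))/2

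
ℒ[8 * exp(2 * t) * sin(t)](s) 8/((s - 2)^2 + 1)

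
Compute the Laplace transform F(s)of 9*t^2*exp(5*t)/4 9/(2*(s - 5)^3)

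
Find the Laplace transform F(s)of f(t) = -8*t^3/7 -48/(7*s^4)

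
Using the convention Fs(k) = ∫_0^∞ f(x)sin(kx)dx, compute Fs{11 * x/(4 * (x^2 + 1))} 11 * pi * exp(-k)/8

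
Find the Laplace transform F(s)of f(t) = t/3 1/(3*s^2)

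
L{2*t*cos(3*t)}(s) 2*(s^2 - 9)/(s^2+9)^2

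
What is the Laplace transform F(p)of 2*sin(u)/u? 2*atan(1/p)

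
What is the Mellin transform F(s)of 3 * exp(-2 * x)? 3 * gamma(s)/2^s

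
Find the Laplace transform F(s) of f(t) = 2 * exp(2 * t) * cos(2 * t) 2 * (s - 2) /((s - 2) ^2 + 4) 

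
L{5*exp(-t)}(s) 5/(s + 1)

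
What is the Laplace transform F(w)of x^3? 6/w^4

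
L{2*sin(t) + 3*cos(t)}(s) 2/(s^2 + 1) + 3*s/(s^2 + 1)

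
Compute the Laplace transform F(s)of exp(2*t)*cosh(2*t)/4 (s - 2)/(4*s*(s - 4))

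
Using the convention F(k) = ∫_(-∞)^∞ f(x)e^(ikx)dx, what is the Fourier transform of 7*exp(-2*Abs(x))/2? 14/(k^2 + 4)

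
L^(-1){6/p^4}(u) u^3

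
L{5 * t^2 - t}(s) 10/s^3-1/s^2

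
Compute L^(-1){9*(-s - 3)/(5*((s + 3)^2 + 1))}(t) -9*exp(-3*t)*cos(t)/5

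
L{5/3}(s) 5/(3*s) 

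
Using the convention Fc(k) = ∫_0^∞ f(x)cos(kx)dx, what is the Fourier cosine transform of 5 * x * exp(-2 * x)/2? 5 * (4 - k^2)/(2 * (k^2 + 4)^2)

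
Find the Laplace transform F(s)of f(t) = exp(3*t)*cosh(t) (s - 3)/((s - 3)^2-1)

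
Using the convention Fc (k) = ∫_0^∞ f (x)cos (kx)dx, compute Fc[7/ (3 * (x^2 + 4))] 7 * pi * exp (-2 * k)/12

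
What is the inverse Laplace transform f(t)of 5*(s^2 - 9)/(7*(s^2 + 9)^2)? 5*t*cos(3*t)/7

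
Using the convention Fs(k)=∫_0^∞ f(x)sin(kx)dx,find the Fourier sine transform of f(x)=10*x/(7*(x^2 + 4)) 5*pi*exp(-2*k)/7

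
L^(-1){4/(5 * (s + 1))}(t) 4 * exp(-t)/5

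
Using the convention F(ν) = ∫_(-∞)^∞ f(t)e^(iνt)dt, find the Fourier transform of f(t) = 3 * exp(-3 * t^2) sqrt(3) * sqrt(pi) * exp(-ν^2/12)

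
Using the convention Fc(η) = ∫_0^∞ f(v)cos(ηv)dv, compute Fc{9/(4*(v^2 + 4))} 9*pi*exp(-2*η)/16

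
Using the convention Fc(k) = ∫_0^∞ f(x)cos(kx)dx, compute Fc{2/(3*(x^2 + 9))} pi*exp(-3*k)/9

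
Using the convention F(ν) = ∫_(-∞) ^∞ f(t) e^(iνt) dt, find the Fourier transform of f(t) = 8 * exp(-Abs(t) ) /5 16/(5 * (ν^2+1) ) 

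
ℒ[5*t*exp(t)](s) 5/(s - 1)^2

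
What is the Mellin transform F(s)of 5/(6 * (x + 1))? 5 * pi * csc(pi * s)/6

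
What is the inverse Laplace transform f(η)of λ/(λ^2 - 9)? cosh(3 * η)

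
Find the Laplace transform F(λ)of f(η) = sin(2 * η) 2/(λ^2 + 4)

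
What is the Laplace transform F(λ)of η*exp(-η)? (λ + 1)^(-2)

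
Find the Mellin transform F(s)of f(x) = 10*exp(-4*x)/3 10*gamma(s)/(3*2^(2*s))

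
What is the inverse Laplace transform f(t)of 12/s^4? 2 * t^3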